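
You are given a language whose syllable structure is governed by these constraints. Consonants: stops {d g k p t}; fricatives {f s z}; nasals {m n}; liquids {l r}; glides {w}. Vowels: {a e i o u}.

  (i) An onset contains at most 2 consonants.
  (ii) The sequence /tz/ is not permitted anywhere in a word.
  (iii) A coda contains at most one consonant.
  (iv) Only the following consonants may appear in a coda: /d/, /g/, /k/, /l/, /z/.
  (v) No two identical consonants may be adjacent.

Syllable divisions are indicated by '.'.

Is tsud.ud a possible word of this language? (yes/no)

yes

tsud.ud — σ1 onset /ts/ (2C), coda /d/ ok; σ2 onset /∅/, coda /d/ ok → licit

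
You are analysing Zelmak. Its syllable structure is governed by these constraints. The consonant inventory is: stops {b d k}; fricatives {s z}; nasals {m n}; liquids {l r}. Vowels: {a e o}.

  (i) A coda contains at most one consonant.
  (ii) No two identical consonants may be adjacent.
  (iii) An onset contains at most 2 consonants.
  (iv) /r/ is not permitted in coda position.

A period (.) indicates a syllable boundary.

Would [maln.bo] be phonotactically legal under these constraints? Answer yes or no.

[maln.bo] — violates constraint (i): syllable 1 coda /ln/ has 2 consonants (> 1) → phonotactically illegal

no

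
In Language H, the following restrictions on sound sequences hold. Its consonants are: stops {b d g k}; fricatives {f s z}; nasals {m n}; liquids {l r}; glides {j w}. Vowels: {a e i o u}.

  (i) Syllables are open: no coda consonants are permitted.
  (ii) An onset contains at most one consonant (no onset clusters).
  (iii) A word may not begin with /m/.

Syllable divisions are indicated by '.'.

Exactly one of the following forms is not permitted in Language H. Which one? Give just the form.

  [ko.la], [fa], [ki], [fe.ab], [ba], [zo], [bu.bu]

[ko.la] — σ1 onset /k/, coda /∅/ ok; σ2 onset /l/, coda /∅/ ok → permitted
[fa] — σ1 onset /f/, coda /∅/ ok → permitted
[ki] — σ1 onset /k/, coda /∅/ ok → permitted
[fe.ab] — violates constraint (i): syllable 2 coda /b/ has 1 consonant (> 0) → not permitted
[ba] — σ1 onset /b/, coda /∅/ ok → permitted
[zo] — σ1 onset /z/, coda /∅/ ok → permitted
[bu.bu] — σ1 onset /b/, coda /∅/ ok; σ2 onset /b/, coda /∅/ ok → permitted

[fe.ab]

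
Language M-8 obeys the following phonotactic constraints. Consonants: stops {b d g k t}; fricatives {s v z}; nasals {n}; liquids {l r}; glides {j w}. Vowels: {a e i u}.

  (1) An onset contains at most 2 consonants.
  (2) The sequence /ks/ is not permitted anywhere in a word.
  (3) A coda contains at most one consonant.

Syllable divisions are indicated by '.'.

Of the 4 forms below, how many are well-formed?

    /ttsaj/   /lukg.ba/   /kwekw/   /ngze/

/ttsaj/ — violates constraint 1: syllable 1 onset /tts/ has 3 consonants (> 2) → ill-formed
/lukg.ba/ — violates constraint 3: syllable 1 coda /kg/ has 2 consonants (> 1) → ill-formed
/kwekw/ — violates constraint 3: syllable 1 coda /kw/ has 2 consonants (> 1) → ill-formed
/ngze/ — violates constraint 1: syllable 1 onset /ngz/ has 3 consonants (> 2) → ill-formed
No form is well-formed → 0.

0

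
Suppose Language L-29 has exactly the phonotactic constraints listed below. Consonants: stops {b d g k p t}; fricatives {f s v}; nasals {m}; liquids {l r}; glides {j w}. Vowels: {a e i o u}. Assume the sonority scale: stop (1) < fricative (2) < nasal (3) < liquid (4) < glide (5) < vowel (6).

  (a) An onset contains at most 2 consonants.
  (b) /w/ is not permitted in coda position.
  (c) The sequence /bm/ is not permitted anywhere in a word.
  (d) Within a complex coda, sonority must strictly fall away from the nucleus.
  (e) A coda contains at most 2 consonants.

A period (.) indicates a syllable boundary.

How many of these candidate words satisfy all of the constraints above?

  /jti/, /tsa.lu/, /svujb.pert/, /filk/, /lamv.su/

/jti/ — σ1 onset /jt/ (2C), coda /∅/ ok → permitted
/tsa.lu/ — σ1 onset /ts/ (2C), coda /∅/ ok; σ2 onset /l/, coda /∅/ ok → permitted
/svujb.pert/ — σ1 onset /sv/ (2C), coda /jb/ (5→1 falls) ok; σ2 onset /p/, coda /rt/ (4→1 falls) ok → permitted
/filk/ — σ1 onset /f/, coda /lk/ (4→1 falls) ok → permitted
/lamv.su/ — σ1 onset /l/, coda /mv/ (3→2 falls) ok; σ2 onset /s/, coda /∅/ ok → permitted
Permitted: /jti/, /tsa.lu/, /svujb.pert/, /filk/, /lamv.su/ → 5.

5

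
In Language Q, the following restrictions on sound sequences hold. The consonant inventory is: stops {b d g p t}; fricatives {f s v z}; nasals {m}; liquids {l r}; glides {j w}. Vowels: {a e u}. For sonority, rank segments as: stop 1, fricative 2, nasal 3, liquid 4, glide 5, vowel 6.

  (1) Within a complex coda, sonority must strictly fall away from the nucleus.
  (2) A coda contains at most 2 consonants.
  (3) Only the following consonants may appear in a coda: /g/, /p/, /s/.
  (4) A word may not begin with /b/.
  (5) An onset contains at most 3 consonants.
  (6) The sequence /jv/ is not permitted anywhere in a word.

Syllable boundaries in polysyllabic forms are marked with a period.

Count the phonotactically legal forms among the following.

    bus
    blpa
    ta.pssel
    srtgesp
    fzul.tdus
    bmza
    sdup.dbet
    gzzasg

bus — violates constraint 4: word begins with /b/ → phonotactically illegal
blpa — violates constraint 4: word begins with /b/ → phonotactically illegal
ta.pssel — violates constraint 3: syllable 2 coda contains /l/, which is not a licensed coda consonant → phonotactically illegal
srtgesp — violates constraint 5: syllable 1 onset /srtg/ has 4 consonants (> 3) → phonotactically illegal
fzul.tdus — violates constraint 3: syllable 1 coda contains /l/, which is not a licensed coda consonant → phonotactically illegal
bmza — violates constraint 4: word begins with /b/ → phonotactically illegal
sdup.dbet — violates constraint 3: syllable 2 coda contains /t/, which is not a licensed coda consonant → phonotactically illegal
gzzasg — σ1 onset /gzz/ (3C), coda /sg/ (2→1 falls) ok → phonotactically legal
Phonotactically legal: gzzasg → 1.

1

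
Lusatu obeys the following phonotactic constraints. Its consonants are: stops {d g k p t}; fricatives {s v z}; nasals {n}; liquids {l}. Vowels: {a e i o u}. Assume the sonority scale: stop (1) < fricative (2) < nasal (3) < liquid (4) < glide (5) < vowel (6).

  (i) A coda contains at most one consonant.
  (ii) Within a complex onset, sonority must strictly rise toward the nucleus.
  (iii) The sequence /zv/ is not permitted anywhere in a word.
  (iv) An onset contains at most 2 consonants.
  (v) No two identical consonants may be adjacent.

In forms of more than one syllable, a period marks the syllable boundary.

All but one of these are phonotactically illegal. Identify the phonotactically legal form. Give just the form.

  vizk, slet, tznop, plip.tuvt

vizk — violates constraint (i): syllable 1 coda /zk/ has 2 consonants (> 1) → phonotactically illegal
slet — σ1 onset /sl/ (2→4 rises), coda /t/ ok → phonotactically legal
tznop — violates constraint (iv): syllable 1 onset /tzn/ has 3 consonants (> 2) → phonotactically illegal
plip.tuvt — violates constraint (i): syllable 2 coda /vt/ has 2 consonants (> 1) → phonotactically illegal

slet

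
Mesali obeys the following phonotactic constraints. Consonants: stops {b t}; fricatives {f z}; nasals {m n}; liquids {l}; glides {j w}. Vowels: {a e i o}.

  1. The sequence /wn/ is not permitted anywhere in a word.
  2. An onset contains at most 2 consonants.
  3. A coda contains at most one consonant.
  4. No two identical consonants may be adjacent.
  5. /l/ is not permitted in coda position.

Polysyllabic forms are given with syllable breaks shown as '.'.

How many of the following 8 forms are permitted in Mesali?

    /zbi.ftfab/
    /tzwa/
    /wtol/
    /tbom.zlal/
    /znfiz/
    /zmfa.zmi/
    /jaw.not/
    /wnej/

0

/zbi.ftfab/ — violates constraint 2: syllable 2 onset /ftf/ has 3 consonants (> 2) → not permitted
/tzwa/ — violates constraint 2: syllable 1 onset /tzw/ has 3 consonants (> 2) → not permitted
/wtol/ — violates constraint 5: syllable 1 coda contains /l/ → not permitted
/tbom.zlal/ — violates constraint 5: syllable 2 coda contains /l/ → not permitted
/znfiz/ — violates constraint 2: syllable 1 onset /znf/ has 3 consonants (> 2) → not permitted
/zmfa.zmi/ — violates constraint 2: syllable 1 onset /zmf/ has 3 consonants (> 2) → not permitted
/jaw.not/ — violates constraint 1: contains banned sequence /wn/ → not permitted
/wnej/ — violates constraint 1: contains banned sequence /wn/ → not permitted
No form is permitted → 0.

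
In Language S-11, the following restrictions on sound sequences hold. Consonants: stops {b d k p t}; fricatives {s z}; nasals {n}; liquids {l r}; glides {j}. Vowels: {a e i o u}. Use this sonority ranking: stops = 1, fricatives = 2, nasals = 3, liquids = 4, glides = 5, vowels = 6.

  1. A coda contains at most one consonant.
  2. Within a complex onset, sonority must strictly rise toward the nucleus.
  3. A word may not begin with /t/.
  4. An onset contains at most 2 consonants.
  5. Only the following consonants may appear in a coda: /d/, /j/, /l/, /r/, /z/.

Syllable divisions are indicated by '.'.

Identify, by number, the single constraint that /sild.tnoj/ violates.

/sild.tnoj/: syllable 1 coda /ld/ has 2 consonants (> 1).
This is a violation of constraint 1: "A coda contains at most one consonant."
The remaining constraints (2, 3, 4, 5) are satisfied.

1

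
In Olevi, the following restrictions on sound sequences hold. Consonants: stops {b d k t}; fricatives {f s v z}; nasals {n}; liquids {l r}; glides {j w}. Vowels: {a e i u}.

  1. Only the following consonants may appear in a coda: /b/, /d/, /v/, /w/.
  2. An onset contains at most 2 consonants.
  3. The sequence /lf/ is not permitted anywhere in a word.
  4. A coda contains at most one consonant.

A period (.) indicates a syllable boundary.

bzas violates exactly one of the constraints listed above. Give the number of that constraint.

bzas: syllable 1 coda contains /s/, which is not a licensed coda consonant.
This is a violation of constraint 1: "Only the following consonants may appear in a coda: /b/, /d/, /v/, /w/."
The remaining constraints (2, 3, 4) are satisfied.

1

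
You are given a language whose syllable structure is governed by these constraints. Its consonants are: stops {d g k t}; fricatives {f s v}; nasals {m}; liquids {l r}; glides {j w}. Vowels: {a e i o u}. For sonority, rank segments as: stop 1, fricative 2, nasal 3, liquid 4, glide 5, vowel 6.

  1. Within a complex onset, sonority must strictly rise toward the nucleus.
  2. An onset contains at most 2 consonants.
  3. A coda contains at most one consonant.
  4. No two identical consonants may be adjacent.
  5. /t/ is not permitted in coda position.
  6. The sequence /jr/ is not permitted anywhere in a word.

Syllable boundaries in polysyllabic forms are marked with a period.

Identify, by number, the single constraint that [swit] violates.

5

[swit]: syllable 1 coda contains /t/.
This is a violation of constraint 5: "/t/ is not permitted in coda position."
The remaining constraints (1, 2, 3, 4, 6) are satisfied.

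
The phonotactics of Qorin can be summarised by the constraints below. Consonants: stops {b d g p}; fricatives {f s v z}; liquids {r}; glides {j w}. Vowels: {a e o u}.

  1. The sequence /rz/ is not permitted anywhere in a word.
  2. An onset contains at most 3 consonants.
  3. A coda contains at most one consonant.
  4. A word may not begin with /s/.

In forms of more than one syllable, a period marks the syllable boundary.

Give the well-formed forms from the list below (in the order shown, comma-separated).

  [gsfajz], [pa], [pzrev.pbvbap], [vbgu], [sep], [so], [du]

[gsfajz] — violates constraint 3: syllable 1 coda /jz/ has 2 consonants (> 1) → ill-formed
[pa] — σ1 onset /p/, coda /∅/ ok → well-formed
[pzrev.pbvbap] — violates constraint 2: syllable 2 onset /pbvb/ has 4 consonants (> 3) → ill-formed
[vbgu] — σ1 onset /vbg/ (3C), coda /∅/ ok → well-formed
[sep] — violates constraint 4: word begins with /s/ → ill-formed
[so] — violates constraint 4: word begins with /s/ → ill-formed
[du] — σ1 onset /d/, coda /∅/ ok → well-formed

[pa], [vbgu], [du]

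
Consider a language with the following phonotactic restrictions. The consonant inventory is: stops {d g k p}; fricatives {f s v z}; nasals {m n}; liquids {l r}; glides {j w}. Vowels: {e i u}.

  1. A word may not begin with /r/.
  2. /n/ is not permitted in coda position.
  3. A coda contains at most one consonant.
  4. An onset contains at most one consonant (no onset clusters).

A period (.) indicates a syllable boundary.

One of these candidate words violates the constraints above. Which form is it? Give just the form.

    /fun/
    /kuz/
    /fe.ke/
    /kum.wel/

/fun/

/fun/ — violates constraint 2: syllable 1 coda contains /n/ → not permitted
/kuz/ — σ1 onset /k/, coda /z/ ok → permitted
/fe.ke/ — σ1 onset /f/, coda /∅/ ok; σ2 onset /k/, coda /∅/ ok → permitted
/kum.wel/ — σ1 onset /k/, coda /m/ ok; σ2 onset /w/, coda /l/ ok → permitted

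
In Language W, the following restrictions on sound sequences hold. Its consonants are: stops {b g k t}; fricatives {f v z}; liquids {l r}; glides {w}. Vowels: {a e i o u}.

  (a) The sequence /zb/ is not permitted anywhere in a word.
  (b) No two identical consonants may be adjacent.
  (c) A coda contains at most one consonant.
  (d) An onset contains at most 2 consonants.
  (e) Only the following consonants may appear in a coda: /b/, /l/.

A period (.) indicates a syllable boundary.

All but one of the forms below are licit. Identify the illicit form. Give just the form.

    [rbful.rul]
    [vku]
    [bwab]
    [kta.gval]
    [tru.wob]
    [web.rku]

[rbful.rul]

[rbful.rul] — violates constraint (d): syllable 1 onset /rbf/ has 3 consonants (> 2) → illicit
[vku] — σ1 onset /vk/ (2C), coda /∅/ ok → licit
[bwab] — σ1 onset /bw/ (2C), coda /b/ ok → licit
[kta.gval] — σ1 onset /kt/ (2C), coda /∅/ ok; σ2 onset /gv/ (2C), coda /l/ ok → licit
[tru.wob] — σ1 onset /tr/ (2C), coda /∅/ ok; σ2 onset /w/, coda /b/ ok → licit
[web.rku] — σ1 onset /w/, coda /b/ ok; σ2 onset /rk/ (2C), coda /∅/ ok → licit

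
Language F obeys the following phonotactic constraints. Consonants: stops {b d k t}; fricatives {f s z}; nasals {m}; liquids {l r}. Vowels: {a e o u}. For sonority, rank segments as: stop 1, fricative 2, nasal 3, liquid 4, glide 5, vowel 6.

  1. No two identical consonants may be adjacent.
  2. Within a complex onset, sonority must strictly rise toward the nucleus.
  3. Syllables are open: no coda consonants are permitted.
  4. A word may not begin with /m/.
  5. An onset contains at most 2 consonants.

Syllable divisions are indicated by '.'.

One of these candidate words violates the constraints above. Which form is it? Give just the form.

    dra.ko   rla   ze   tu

dra.ko — σ1 onset /dr/ (1→4 rises), coda /∅/ ok; σ2 onset /k/, coda /∅/ ok → permitted
rla — violates constraint 2: syllable 1 onset /rl/: /r/ (liquid, 4) → /l/ (liquid, 4) does not rise → not permitted
ze — σ1 onset /z/, coda /∅/ ok → permitted
tu — σ1 onset /t/, coda /∅/ ok → permitted

rla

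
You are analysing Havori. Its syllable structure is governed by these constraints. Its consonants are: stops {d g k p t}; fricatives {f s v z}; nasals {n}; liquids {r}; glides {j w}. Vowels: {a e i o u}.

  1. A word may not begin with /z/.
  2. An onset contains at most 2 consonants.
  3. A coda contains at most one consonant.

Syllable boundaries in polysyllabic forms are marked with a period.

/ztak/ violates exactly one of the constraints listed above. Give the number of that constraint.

1

/ztak/: word begins with /z/.
This is a violation of constraint 1: "A word may not begin with /z/."
The remaining constraints (2, 3) are satisfied.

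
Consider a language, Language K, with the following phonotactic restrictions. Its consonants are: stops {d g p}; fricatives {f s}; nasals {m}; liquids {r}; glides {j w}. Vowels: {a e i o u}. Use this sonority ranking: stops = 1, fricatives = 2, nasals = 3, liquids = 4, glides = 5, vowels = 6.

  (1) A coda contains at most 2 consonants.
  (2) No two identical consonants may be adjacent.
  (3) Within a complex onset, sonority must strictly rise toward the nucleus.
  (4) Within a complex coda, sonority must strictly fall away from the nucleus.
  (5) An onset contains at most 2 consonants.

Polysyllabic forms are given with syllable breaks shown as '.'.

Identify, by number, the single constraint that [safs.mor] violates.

[safs.mor]: syllable 1 coda /fs/: /f/ (fricative, 2) → /s/ (fricative, 2) does not fall.
This is a violation of constraint 4: "Within a complex coda, sonority must strictly fall away from the nucleus."
The remaining constraints (1, 2, 3, 5) are satisfied.

4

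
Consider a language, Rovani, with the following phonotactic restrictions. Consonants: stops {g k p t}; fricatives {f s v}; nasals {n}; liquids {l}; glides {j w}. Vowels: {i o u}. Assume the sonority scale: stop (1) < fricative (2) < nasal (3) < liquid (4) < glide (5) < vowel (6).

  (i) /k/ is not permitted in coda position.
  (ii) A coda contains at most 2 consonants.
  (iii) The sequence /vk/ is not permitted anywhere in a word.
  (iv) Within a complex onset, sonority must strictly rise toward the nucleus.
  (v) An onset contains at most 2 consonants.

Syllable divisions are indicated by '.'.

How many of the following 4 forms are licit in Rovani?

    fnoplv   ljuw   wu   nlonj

3

fnoplv — violates constraint (ii): syllable 1 coda /plv/ has 3 consonants (> 2) → illicit
ljuw — σ1 onset /lj/ (4→5 rises), coda /w/ ok → licit
wu — σ1 onset /w/, coda /∅/ ok → licit
nlonj — σ1 onset /nl/ (3→4 rises), coda /nj/ (2C) ok → licit
Licit: ljuw, wu, nlonj → 3.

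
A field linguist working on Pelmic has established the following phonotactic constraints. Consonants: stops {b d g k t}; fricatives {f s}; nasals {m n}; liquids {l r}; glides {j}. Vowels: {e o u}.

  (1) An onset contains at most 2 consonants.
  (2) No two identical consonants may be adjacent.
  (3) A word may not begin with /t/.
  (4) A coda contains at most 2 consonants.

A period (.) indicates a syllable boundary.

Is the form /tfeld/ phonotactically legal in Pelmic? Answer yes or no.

no

/tfeld/ — violates constraint 3: word begins with /t/ → phonotactically illegal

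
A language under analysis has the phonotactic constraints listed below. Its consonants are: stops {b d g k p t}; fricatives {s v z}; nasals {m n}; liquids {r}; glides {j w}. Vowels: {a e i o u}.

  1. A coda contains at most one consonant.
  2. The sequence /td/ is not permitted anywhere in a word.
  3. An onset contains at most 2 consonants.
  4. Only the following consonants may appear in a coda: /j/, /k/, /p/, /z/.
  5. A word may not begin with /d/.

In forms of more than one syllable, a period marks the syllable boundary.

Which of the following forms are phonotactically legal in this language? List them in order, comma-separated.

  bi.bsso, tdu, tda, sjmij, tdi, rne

rne

bi.bsso — violates constraint 3: syllable 2 onset /bss/ has 3 consonants (> 2) → phonotactically illegal
tdu — violates constraint 2: contains banned sequence /td/ → phonotactically illegal
tda — violates constraint 2: contains banned sequence /td/ → phonotactically illegal
sjmij — violates constraint 3: syllable 1 onset /sjm/ has 3 consonants (> 2) → phonotactically illegal
tdi — violates constraint 2: contains banned sequence /td/ → phonotactically illegal
rne — σ1 onset /rn/ (2C), coda /∅/ ok → phonotactically legal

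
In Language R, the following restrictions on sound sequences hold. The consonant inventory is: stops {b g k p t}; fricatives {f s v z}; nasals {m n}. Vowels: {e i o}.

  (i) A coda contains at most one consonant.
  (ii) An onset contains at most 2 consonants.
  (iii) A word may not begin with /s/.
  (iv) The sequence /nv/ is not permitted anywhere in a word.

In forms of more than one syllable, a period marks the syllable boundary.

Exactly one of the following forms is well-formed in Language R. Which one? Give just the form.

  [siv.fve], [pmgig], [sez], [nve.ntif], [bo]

[bo]

[siv.fve] — violates constraint (iii): word begins with /s/ → ill-formed
[pmgig] — violates constraint (ii): syllable 1 onset /pmg/ has 3 consonants (> 2) → ill-formed
[sez] — violates constraint (iii): word begins with /s/ → ill-formed
[nve.ntif] — violates constraint (iv): contains banned sequence /nv/ → ill-formed
[bo] — σ1 onset /b/, coda /∅/ ok → well-formed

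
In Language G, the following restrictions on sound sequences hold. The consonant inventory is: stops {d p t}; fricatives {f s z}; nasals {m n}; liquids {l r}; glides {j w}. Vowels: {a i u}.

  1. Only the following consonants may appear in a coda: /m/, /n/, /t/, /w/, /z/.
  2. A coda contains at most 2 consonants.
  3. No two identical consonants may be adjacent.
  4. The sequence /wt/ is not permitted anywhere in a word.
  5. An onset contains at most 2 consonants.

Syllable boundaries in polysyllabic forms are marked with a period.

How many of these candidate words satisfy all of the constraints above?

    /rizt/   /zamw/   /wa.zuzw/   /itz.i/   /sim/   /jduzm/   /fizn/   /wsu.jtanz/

8

/rizt/ — σ1 onset /r/, coda /zt/ (2C) ok → phonotactically legal
/zamw/ — σ1 onset /z/, coda /mw/ (2C) ok → phonotactically legal
/wa.zuzw/ — σ1 onset /w/, coda /∅/ ok; σ2 onset /z/, coda /zw/ (2C) ok → phonotactically legal
/itz.i/ — σ1 onset /∅/, coda /tz/ (2C) ok; σ2 onset /∅/, coda /∅/ ok → phonotactically legal
/sim/ — σ1 onset /s/, coda /m/ ok → phonotactically legal
/jduzm/ — σ1 onset /jd/ (2C), coda /zm/ (2C) ok → phonotactically legal
/fizn/ — σ1 onset /f/, coda /zn/ (2C) ok → phonotactically legal
/wsu.jtanz/ — σ1 onset /ws/ (2C), coda /∅/ ok; σ2 onset /jt/ (2C), coda /nz/ (2C) ok → phonotactically legal
Phonotactically legal: /rizt/, /zamw/, /wa.zuzw/, /itz.i/, /sim/, /jduzm/, /fizn/, /wsu.jtanz/ → 8.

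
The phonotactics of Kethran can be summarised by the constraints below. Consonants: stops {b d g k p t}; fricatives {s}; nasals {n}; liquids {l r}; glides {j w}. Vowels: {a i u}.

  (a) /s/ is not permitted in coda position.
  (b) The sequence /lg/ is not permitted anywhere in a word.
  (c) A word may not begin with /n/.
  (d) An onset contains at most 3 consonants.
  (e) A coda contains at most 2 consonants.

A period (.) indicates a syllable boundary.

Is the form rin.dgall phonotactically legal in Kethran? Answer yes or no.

rin.dgall — σ1 onset /r/, coda /n/ ok; σ2 onset /dg/ (2C), coda /ll/ (2C) ok → phonotactically legal

yes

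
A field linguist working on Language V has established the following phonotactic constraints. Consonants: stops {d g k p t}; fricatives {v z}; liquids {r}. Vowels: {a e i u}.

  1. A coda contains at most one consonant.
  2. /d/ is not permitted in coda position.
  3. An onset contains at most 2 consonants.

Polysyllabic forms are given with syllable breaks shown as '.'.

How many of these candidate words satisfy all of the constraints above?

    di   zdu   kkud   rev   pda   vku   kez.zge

6

di — σ1 onset /d/, coda /∅/ ok → phonotactically legal
zdu — σ1 onset /zd/ (2C), coda /∅/ ok → phonotactically legal
kkud — violates constraint 2: syllable 1 coda contains /d/ → phonotactically illegal
rev — σ1 onset /r/, coda /v/ ok → phonotactically legal
pda — σ1 onset /pd/ (2C), coda /∅/ ok → phonotactically legal
vku — σ1 onset /vk/ (2C), coda /∅/ ok → phonotactically legal
kez.zge — σ1 onset /k/, coda /z/ ok; σ2 onset /zg/ (2C), coda /∅/ ok → phonotactically legal
Phonotactically legal: di, zdu, rev, pda, vku, kez.zge → 6.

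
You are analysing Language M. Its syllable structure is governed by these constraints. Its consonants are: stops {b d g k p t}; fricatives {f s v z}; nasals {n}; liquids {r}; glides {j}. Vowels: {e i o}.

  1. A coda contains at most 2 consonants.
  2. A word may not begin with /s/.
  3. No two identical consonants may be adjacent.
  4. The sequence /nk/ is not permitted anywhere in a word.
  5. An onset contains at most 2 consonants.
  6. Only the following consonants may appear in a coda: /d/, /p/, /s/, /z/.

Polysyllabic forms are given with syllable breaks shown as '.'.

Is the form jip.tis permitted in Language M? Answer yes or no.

jip.tis — σ1 onset /j/, coda /p/ ok; σ2 onset /t/, coda /s/ ok → permitted

yes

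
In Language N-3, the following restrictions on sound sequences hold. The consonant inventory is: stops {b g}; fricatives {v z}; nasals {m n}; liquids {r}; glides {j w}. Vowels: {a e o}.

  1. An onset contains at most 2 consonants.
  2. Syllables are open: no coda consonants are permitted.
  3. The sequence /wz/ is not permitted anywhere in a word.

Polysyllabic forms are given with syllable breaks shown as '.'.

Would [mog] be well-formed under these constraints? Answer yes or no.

[mog] — violates constraint 2: syllable 1 coda /g/ has 1 consonant (> 0) → ill-formed

no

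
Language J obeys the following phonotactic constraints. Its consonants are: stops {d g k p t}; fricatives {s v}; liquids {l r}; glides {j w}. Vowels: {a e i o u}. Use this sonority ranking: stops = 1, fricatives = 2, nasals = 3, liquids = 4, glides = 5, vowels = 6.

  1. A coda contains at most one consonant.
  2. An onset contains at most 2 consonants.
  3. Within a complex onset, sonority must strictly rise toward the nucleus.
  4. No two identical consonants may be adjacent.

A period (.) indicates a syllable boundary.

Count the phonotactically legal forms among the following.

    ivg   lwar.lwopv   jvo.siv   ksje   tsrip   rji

ivg — violates constraint 1: syllable 1 coda /vg/ has 2 consonants (> 1) → phonotactically illegal
lwar.lwopv — violates constraint 1: syllable 2 coda /pv/ has 2 consonants (> 1) → phonotactically illegal
jvo.siv — violates constraint 3: syllable 1 onset /jv/: /j/ (glide, 5) → /v/ (fricative, 2) does not rise → phonotactically illegal
ksje — violates constraint 2: syllable 1 onset /ksj/ has 3 consonants (> 2) → phonotactically illegal
tsrip — violates constraint 2: syllable 1 onset /tsr/ has 3 consonants (> 2) → phonotactically illegal
rji — σ1 onset /rj/ (4→5 rises), coda /∅/ ok → phonotactically legal
Phonotactically legal: rji → 1.

1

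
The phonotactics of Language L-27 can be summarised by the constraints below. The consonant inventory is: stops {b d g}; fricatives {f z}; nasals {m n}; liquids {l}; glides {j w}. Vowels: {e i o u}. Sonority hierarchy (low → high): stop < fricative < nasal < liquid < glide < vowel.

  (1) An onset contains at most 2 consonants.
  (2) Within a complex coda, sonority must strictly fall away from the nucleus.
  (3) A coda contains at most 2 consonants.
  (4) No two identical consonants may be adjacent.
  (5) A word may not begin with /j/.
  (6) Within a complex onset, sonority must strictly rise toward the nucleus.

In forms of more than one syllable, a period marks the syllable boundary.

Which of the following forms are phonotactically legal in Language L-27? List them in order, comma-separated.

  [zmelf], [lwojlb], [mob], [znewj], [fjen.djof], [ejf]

[zmelf] — σ1 onset /zm/ (2→3 rises), coda /lf/ (4→2 falls) ok → phonotactically legal
[lwojlb] — violates constraint 3: syllable 1 coda /jlb/ has 3 consonants (> 2) → phonotactically illegal
[mob] — σ1 onset /m/, coda /b/ ok → phonotactically legal
[znewj] — violates constraint 2: syllable 1 coda /wj/: /w/ (glide, 5) → /j/ (glide, 5) does not fall → phonotactically illegal
[fjen.djof] — σ1 onset /fj/ (2→5 rises), coda /n/ ok; σ2 onset /dj/ (1→5 rises), coda /f/ ok → phonotactically legal
[ejf] — σ1 onset /∅/, coda /jf/ (5→2 falls) ok → phonotactically legal

[zmelf], [mob], [fjen.djof], [ejf]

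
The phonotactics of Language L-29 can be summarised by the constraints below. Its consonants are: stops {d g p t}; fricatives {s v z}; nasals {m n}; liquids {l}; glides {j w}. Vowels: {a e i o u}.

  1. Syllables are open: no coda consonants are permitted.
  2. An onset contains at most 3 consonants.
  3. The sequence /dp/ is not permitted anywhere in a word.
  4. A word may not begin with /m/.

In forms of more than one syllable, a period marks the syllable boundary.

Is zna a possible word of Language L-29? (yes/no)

zna — σ1 onset /zn/ (2C), coda /∅/ ok → permitted

yes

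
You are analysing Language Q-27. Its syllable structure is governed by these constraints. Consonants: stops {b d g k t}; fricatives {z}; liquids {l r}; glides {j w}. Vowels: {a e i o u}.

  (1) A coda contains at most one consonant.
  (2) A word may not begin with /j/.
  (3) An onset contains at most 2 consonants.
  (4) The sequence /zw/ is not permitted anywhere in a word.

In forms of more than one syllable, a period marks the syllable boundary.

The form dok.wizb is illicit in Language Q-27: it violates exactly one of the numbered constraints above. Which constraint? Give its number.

1

dok.wizb: syllable 2 coda /zb/ has 2 consonants (> 1).
This is a violation of constraint 1: "A coda contains at most one consonant."
The remaining constraints (2, 3, 4) are satisfied.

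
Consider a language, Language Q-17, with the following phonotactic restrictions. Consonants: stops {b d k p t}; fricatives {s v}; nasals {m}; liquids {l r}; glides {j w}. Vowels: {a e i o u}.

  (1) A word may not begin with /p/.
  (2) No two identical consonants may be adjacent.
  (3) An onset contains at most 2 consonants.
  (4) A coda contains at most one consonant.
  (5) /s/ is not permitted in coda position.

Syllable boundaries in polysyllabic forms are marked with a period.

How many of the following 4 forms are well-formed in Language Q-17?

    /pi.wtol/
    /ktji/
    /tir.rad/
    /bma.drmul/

/pi.wtol/ — violates constraint 1: word begins with /p/ → ill-formed
/ktji/ — violates constraint 3: syllable 1 onset /ktj/ has 3 consonants (> 2) → ill-formed
/tir.rad/ — violates constraint 2: adjacent identical consonants /rr/ → ill-formed
/bma.drmul/ — violates constraint 3: syllable 2 onset /drm/ has 3 consonants (> 2) → ill-formed
No form is well-formed → 0.

0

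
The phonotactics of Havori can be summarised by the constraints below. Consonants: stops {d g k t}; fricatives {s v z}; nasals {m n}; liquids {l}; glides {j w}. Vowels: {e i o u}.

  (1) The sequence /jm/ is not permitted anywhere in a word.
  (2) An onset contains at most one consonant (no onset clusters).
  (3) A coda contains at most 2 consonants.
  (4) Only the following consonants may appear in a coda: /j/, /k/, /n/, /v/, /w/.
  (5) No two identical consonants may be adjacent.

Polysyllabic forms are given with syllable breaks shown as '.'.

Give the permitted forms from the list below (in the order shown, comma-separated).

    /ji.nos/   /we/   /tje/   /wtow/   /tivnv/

/we/

/ji.nos/ — violates constraint 4: syllable 2 coda contains /s/, which is not a licensed coda consonant → not permitted
/we/ — σ1 onset /w/, coda /∅/ ok → permitted
/tje/ — violates constraint 2: syllable 1 onset /tj/ has 2 consonants (> 1) → not permitted
/wtow/ — violates constraint 2: syllable 1 onset /wt/ has 2 consonants (> 1) → not permitted
/tivnv/ — violates constraint 3: syllable 1 coda /vnv/ has 3 consonants (> 2) → not permitted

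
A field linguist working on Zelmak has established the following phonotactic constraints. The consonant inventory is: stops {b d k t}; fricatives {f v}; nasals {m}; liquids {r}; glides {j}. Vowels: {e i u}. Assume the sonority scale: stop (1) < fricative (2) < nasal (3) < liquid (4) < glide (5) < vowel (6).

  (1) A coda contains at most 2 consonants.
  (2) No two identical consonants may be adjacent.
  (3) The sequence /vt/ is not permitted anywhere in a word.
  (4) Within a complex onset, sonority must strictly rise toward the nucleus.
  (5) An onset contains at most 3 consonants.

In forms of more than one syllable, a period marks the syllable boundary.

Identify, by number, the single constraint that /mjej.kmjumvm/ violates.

1

/mjej.kmjumvm/: syllable 2 coda /mvm/ has 3 consonants (> 2).
This is a violation of constraint 1: "A coda contains at most 2 consonants."
The remaining constraints (2, 3, 4, 5) are satisfied.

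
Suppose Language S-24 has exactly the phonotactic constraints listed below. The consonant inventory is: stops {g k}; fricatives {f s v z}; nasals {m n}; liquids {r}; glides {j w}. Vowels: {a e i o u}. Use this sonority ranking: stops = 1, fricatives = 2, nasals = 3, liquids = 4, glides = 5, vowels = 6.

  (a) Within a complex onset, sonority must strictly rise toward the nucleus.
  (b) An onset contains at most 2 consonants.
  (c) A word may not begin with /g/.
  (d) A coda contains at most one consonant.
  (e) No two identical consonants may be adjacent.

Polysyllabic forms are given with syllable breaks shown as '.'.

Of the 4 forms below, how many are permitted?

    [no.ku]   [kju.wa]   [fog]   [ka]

4

[no.ku] — σ1 onset /n/, coda /∅/ ok; σ2 onset /k/, coda /∅/ ok → permitted
[kju.wa] — σ1 onset /kj/ (1→5 rises), coda /∅/ ok; σ2 onset /w/, coda /∅/ ok → permitted
[fog] — σ1 onset /f/, coda /g/ ok → permitted
[ka] — σ1 onset /k/, coda /∅/ ok → permitted
Permitted: [no.ku], [kju.wa], [fog], [ka] → 4.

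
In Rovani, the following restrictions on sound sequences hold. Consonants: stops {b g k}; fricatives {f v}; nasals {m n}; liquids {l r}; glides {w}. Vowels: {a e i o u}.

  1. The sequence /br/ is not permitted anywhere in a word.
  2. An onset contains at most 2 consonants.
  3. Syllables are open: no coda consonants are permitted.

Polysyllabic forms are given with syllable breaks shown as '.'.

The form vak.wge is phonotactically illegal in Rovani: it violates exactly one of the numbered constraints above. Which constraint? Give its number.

vak.wge: syllable 1 coda /k/ has 1 consonant (> 0).
This is a violation of constraint 3: "Syllables are open: no coda consonants are permitted."
The remaining constraints (1, 2) are satisfied.

3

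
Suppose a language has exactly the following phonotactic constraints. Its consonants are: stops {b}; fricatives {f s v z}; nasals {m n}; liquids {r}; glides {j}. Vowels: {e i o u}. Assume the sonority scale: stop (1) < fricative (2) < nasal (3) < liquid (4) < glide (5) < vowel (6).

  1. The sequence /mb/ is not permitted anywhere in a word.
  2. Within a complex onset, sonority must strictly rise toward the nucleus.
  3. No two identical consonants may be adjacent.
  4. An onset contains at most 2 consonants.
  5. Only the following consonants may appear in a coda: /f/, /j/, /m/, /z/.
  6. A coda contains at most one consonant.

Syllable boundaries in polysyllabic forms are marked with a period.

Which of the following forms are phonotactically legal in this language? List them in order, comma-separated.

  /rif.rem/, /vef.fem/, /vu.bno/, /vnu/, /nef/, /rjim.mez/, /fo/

/rif.rem/ — σ1 onset /r/, coda /f/ ok; σ2 onset /r/, coda /m/ ok → phonotactically legal
/vef.fem/ — violates constraint 3: adjacent identical consonants /ff/ → phonotactically illegal
/vu.bno/ — σ1 onset /v/, coda /∅/ ok; σ2 onset /bn/ (1→3 rises), coda /∅/ ok → phonotactically legal
/vnu/ — σ1 onset /vn/ (2→3 rises), coda /∅/ ok → phonotactically legal
/nef/ — σ1 onset /n/, coda /f/ ok → phonotactically legal
/rjim.mez/ — violates constraint 3: adjacent identical consonants /mm/ → phonotactically illegal
/fo/ — σ1 onset /f/, coda /∅/ ok → phonotactically legal

/rif.rem/, /vu.bno/, /vnu/, /nef/, /fo/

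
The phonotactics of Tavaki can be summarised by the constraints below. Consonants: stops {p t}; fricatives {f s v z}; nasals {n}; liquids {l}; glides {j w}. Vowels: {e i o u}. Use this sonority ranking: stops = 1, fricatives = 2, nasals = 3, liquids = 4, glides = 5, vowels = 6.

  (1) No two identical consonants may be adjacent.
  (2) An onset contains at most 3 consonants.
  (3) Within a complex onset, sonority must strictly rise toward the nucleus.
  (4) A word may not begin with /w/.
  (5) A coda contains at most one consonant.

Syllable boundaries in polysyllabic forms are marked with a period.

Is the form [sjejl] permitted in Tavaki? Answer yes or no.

[sjejl] — violates constraint 5: syllable 1 coda /jl/ has 2 consonants (> 1) → not permitted

no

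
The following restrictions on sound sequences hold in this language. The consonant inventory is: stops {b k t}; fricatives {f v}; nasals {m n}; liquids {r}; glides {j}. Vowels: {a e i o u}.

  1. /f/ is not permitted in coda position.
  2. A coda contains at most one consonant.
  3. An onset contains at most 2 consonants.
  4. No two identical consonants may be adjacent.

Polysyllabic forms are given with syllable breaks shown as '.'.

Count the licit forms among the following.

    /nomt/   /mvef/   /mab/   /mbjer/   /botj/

1

/nomt/ — violates constraint 2: syllable 1 coda /mt/ has 2 consonants (> 1) → illicit
/mvef/ — violates constraint 1: syllable 1 coda contains /f/ → illicit
/mab/ — σ1 onset /m/, coda /b/ ok → licit
/mbjer/ — violates constraint 3: syllable 1 onset /mbj/ has 3 consonants (> 2) → illicit
/botj/ — violates constraint 2: syllable 1 coda /tj/ has 2 consonants (> 1) → illicit
Licit: /mab/ → 1.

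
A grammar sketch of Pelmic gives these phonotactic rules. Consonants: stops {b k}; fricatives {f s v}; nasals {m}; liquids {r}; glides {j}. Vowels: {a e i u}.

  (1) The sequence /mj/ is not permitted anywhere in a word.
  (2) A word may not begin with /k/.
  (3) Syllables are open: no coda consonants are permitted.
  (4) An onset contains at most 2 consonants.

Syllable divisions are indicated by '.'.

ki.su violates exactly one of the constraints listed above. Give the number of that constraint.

ki.su: word begins with /k/.
This is a violation of constraint 2: "A word may not begin with /k/."
The remaining constraints (1, 3, 4) are satisfied.

2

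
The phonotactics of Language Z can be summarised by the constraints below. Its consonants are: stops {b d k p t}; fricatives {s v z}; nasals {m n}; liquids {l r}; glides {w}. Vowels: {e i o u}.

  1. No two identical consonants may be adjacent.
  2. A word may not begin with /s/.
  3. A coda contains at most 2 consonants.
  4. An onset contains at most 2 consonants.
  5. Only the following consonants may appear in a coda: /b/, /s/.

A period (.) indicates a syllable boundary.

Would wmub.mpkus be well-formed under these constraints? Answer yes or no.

no

wmub.mpkus — violates constraint 4: syllable 2 onset /mpk/ has 3 consonants (> 2) → ill-formed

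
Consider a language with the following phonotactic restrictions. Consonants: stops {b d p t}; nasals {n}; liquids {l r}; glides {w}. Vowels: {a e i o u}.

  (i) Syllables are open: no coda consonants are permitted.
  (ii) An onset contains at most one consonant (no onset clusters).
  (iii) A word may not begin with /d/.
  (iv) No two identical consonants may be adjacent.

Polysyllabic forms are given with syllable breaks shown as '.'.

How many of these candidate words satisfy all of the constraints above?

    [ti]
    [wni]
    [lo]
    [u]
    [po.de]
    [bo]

[ti] — σ1 onset /t/, coda /∅/ ok → phonotactically legal
[wni] — violates constraint (ii): syllable 1 onset /wn/ has 2 consonants (> 1) → phonotactically illegal
[lo] — σ1 onset /l/, coda /∅/ ok → phonotactically legal
[u] — σ1 onset /∅/, coda /∅/ ok → phonotactically legal
[po.de] — σ1 onset /p/, coda /∅/ ok; σ2 onset /d/, coda /∅/ ok → phonotactically legal
[bo] — σ1 onset /b/, coda /∅/ ok → phonotactically legal
Phonotactically legal: [ti], [lo], [u], [po.de], [bo] → 5.

5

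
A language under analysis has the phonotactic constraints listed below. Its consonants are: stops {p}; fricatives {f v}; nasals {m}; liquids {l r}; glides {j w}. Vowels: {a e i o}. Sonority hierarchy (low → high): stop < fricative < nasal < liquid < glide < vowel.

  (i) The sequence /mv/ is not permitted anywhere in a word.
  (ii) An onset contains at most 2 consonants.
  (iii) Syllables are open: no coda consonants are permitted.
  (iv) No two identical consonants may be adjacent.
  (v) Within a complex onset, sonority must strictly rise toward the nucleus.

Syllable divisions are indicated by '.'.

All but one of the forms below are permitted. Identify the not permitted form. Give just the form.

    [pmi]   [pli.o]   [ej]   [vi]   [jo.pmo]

[pmi] — σ1 onset /pm/ (1→3 rises), coda /∅/ ok → permitted
[pli.o] — σ1 onset /pl/ (1→4 rises), coda /∅/ ok; σ2 onset /∅/, coda /∅/ ok → permitted
[ej] — violates constraint (iii): syllable 1 coda /j/ has 1 consonant (> 0) → not permitted
[vi] — σ1 onset /v/, coda /∅/ ok → permitted
[jo.pmo] — σ1 onset /j/, coda /∅/ ok; σ2 onset /pm/ (1→3 rises), coda /∅/ ok → permitted

[ej]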